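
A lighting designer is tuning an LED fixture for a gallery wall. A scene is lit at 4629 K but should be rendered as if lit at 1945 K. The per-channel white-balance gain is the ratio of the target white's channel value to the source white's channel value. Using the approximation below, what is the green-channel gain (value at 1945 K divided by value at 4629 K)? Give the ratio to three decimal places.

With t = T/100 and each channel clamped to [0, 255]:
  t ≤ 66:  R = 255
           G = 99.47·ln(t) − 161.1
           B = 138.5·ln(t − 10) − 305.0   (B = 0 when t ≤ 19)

0.609

At 4629 K (t = 46.29):
  G = 99.47·ln 46.29 − 161.1 = 99.47·3.8349 − 161.1 = 220.360.
At 1945 K (t = 19.45):
  G = 99.47·ln 19.45 − 161.1 = 99.47·2.9678 − 161.1 = 134.112.
Gain = 134.112 / 220.360 = 0.6086 → 0.609.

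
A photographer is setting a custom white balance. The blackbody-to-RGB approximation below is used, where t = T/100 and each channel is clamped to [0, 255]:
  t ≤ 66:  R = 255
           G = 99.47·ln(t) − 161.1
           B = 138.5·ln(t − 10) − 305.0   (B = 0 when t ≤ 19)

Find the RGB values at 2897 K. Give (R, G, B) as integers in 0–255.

(255, 174, 103)

t = 2897/100 = 28.97; the t ≤ 66 branch applies.
R = 255 by definition for t ≤ 66.
G = 99.47·ln 28.97 − 161.1 = 99.47·3.3663 − 161.1 = 173.742.
B = 138.5·ln(28.97 − 10) − 305.0 = 138.5·ln 18.97 − 305.0 = 138.5·2.9429 − 305.0 = 102.586.
Rounded: (255, 174, 103).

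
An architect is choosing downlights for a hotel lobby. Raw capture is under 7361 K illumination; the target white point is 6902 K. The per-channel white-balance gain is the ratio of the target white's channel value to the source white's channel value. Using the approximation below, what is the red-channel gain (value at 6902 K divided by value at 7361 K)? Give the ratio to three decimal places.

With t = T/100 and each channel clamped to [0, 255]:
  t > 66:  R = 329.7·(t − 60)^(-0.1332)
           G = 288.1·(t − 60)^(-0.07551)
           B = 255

1.056

At 7361 K (t = 73.61):
  R = 329.7·(73.61 − 60)^(-0.1332) = 329.7·13.61^(-0.1332) = 329.7·0.70627 = 232.857.
At 6902 K (t = 69.02):
  R = 329.7·(69.02 − 60)^(-0.1332) = 329.7·9.02^(-0.1332) = 329.7·0.74605 = 245.972.
Gain = 245.972 / 232.857 = 1.0563 → 1.056.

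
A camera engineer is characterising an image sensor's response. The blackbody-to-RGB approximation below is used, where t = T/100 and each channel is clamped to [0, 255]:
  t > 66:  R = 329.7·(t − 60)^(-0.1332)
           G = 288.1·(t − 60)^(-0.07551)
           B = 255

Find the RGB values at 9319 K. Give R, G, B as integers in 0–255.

R=207, G=221, B=255

t = 9319/100 = 93.19; the t > 66 branch applies.
R = 329.7·(93.19 − 60)^(-0.1332) = 329.7·33.19^(-0.1332) = 329.7·0.62719 = 206.786.
G = 288.1·(93.19 − 60)^(-0.07551) = 288.1·33.19^(-0.07551) = 288.1·0.76762 = 221.153.
B = 255 by definition for t > 66.
Rounded: (207, 221, 255).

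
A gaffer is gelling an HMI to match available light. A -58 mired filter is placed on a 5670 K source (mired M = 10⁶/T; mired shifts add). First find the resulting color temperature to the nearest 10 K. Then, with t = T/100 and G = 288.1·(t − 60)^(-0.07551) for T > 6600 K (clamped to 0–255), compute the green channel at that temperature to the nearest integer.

226

M_in = 10⁶/5670 = 176.37; M_out = 176.37 + (-58) = 118.37.
T_out = 10⁶/118.37 = 8448.3 K → 8450 K; t = 84.5.
G = 288.1·(84.5 − 60)^(-0.07551) = 288.1·24.5^(-0.07551) = 288.1·0.78542 = 226.281.
Rounded: 226.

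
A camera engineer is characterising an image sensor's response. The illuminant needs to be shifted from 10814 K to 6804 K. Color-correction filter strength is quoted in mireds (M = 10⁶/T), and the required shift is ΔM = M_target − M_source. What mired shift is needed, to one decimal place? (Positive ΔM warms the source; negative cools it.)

+54.5 mireds

M_source = 10⁶/10814 = 92.473; M_target = 10⁶/6804 = 146.972.
ΔM = 146.972 − 92.473 = 54.500 → +54.5 mireds, a warming shift.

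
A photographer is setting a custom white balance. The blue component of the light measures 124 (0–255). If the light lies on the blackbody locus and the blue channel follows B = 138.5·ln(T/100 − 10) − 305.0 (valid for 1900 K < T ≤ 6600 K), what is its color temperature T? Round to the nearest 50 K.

ln(t − 10) = (124 + 305.0) / 138.5 = 3.0975.
t − 10 = e^3.0975 = 22.142, so t = 32.142.
T = 100·t = 3214 K → 3200 K to the nearest 50 K.

3200 K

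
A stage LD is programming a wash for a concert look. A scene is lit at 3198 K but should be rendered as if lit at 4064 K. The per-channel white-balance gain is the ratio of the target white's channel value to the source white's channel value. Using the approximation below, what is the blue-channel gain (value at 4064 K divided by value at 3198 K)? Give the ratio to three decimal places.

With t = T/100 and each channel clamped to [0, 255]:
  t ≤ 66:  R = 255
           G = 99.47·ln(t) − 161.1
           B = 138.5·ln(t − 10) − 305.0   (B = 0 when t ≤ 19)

1.374

At 3198 K (t = 31.98):
  B = 138.5·ln(31.98 − 10) − 305.0 = 138.5·ln 21.98 − 305.0 = 138.5·3.0901 − 305.0 = 122.983.
At 4064 K (t = 40.64):
  B = 138.5·ln(40.64 − 10) − 305.0 = 138.5·ln 30.64 − 305.0 = 138.5·3.4223 − 305.0 = 168.989.
Gain = 168.989 / 122.983 = 1.3741 → 1.374.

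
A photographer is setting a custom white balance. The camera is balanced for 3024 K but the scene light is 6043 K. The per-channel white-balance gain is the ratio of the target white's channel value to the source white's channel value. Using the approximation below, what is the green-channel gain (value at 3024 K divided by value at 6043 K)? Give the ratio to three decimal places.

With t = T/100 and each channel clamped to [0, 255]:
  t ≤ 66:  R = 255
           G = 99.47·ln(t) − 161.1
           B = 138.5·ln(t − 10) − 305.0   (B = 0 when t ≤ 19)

0.721

At 6043 K (t = 60.43):
  G = 99.47·ln 60.43 − 161.1 = 99.47·4.1015 − 161.1 = 246.875.
At 3024 K (t = 30.24):
  G = 99.47·ln 30.24 − 161.1 = 99.47·3.4092 − 161.1 = 178.010.
Gain = 178.010 / 246.875 = 0.7211 → 0.721.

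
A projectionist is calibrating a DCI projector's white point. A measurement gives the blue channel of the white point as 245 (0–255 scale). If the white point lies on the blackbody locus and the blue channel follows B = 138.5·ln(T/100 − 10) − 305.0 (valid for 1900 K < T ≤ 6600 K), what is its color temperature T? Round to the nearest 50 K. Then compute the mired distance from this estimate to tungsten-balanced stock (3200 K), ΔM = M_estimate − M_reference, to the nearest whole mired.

-154 mireds

ln(t − 10) = (245 + 305.0) / 138.5 = 3.9711.
t − 10 = e^3.9711 = 53.044, so t = 63.044.
T = 100·t = 6304 K → 6300 K to the nearest 50 K.
M_estimate = 10⁶/6300 = 158.73; M_reference = 10⁶/3200 = 312.50.
ΔM = 158.73 − 312.50 = -153.77 → -154 mireds.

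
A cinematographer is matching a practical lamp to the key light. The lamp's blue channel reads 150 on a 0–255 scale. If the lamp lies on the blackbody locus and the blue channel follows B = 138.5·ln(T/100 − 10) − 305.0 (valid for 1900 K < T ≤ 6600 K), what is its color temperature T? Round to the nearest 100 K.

3700 K

ln(t − 10) = (150 + 305.0) / 138.5 = 3.2852.
t − 10 = e^3.2852 = 26.714, so t = 36.714.
T = 100·t = 3671 K → 3700 K to the nearest 100 K.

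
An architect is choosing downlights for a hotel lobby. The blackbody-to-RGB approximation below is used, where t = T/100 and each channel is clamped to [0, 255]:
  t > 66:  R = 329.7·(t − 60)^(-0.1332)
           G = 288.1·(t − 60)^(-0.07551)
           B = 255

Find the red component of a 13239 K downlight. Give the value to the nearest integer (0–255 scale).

186

t = 13239/100 = 132.39; the t > 66 branch applies.
R = 329.7·(132.39 − 60)^(-0.1332) = 329.7·72.39^(-0.1332) = 329.7·0.56532 = 186.384.
Rounded: 186.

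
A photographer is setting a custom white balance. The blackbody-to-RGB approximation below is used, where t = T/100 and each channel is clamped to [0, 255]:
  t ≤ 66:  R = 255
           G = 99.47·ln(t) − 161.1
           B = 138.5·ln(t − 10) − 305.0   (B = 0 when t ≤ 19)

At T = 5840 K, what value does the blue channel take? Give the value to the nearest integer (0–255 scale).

232

t = 5840/100 = 58.4; the t ≤ 66 branch applies.
B = 138.5·ln(58.4 − 10) − 305.0 = 138.5·ln 48.4 − 305.0 = 138.5·3.8795 − 305.0 = 232.311.
Rounded: 232.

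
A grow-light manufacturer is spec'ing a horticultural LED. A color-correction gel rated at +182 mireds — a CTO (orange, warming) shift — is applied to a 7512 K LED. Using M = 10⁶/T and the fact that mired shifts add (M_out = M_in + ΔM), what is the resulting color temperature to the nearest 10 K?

3170 K

M_in = 10⁶/7512 = 133.12 mireds.
M_out = 133.12 + (+182) = 315.12 mireds.
T_out = 10⁶/315.12 = 3173.4 K → 3170 K.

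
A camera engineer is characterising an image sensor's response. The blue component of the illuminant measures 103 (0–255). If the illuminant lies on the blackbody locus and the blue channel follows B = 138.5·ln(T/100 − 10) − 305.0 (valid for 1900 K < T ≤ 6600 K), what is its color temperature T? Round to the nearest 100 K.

ln(t − 10) = (103 + 305.0) / 138.5 = 2.9458.
t − 10 = e^2.9458 = 19.027, so t = 29.027.
T = 100·t = 2903 K → 2900 K to the nearest 100 K.

2900 K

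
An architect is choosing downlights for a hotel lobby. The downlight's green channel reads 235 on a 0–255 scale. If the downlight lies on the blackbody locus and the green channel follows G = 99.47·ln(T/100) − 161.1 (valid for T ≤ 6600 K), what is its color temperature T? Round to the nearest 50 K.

5350 K

ln t = (235 + 161.1) / 99.47 = 3.9821.
t = e^3.9821 = 53.630.
T = 100·t = 5363 K → 5350 K to the nearest 50 K.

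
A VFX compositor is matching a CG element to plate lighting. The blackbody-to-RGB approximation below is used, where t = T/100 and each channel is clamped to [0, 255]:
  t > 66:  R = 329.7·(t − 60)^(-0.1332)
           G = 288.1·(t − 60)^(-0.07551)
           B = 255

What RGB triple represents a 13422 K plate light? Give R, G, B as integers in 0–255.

t = 13422/100 = 134.22; the t > 66 branch applies.
R = 329.7·(134.22 − 60)^(-0.1332) = 329.7·74.22^(-0.1332) = 329.7·0.56344 = 185.766.
G = 288.1·(134.22 − 60)^(-0.07551) = 288.1·74.22^(-0.07551) = 288.1·0.72237 = 208.113.
B = 255 by definition for t > 66.
Rounded: (186, 208, 255).

R=186, G=208, B=255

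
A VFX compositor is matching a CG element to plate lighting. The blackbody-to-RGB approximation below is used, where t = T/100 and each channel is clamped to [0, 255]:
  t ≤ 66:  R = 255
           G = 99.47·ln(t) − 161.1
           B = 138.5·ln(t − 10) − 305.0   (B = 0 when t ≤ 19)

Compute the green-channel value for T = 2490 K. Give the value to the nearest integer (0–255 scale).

159

t = 2490/100 = 24.9; the t ≤ 66 branch applies.
G = 99.47·ln 24.9 − 161.1 = 99.47·3.2149 − 161.1 = 158.683.
Rounded: 159.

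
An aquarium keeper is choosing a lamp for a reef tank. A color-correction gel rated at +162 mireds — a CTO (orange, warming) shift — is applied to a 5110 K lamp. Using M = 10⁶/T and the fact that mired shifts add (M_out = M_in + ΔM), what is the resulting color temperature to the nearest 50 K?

2800 K

M_in = 10⁶/5110 = 195.69 mireds.
M_out = 195.69 + (+162) = 357.69 mireds.
T_out = 10⁶/357.69 = 2795.7 K → 2800 K.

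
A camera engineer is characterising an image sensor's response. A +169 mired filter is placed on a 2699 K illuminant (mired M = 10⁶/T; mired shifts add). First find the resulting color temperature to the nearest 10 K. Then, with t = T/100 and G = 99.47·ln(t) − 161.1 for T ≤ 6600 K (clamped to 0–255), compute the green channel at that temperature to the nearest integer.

129

M_in = 10⁶/2699 = 370.51; M_out = 370.51 + (+169) = 539.51.
T_out = 10⁶/539.51 = 1853.5 K → 1850 K; t = 18.5.
G = 99.47·ln 18.5 − 161.1 = 99.47·2.9178 − 161.1 = 129.131.
Rounded: 129.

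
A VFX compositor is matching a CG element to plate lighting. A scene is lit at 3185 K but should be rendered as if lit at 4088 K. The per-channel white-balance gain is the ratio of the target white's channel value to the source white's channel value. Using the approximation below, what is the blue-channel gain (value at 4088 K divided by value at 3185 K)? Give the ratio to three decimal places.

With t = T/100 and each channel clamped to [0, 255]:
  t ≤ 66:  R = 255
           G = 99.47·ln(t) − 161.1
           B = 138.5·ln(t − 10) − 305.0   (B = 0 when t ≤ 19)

At 3185 K (t = 31.85):
  B = 138.5·ln(31.85 − 10) − 305.0 = 138.5·ln 21.85 − 305.0 = 138.5·3.0842 − 305.0 = 122.162.
At 4088 K (t = 40.88):
  B = 138.5·ln(40.88 − 10) − 305.0 = 138.5·ln 30.88 − 305.0 = 138.5·3.4301 − 305.0 = 170.070.
Gain = 170.070 / 122.162 = 1.3922 → 1.392.

1.392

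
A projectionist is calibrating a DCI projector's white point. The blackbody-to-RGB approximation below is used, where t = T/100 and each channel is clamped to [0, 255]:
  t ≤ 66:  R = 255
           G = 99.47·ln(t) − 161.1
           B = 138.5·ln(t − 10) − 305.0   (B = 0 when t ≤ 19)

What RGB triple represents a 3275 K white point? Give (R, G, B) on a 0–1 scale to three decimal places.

t = 3275/100 = 32.75; the t ≤ 66 branch applies.
R = 255 by definition for t ≤ 66.
G = 99.47·ln 32.75 − 161.1 = 99.47·3.4889 − 161.1 = 185.941.
B = 138.5·ln(32.75 − 10) − 305.0 = 138.5·ln 22.75 − 305.0 = 138.5·3.1246 − 305.0 = 127.752.
Dividing each by 255: (1.0000, 0.7292, 0.5010) → (1.000, 0.729, 0.501).

(1.000, 0.729, 0.501)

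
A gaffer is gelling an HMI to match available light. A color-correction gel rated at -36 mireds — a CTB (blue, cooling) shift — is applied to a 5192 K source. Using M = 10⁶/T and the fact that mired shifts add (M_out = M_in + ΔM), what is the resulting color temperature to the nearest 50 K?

6400 K

M_in = 10⁶/5192 = 192.60 mireds.
M_out = 192.60 + (-36) = 156.60 mireds.
T_out = 10⁶/156.60 = 6385.5 K → 6400 K.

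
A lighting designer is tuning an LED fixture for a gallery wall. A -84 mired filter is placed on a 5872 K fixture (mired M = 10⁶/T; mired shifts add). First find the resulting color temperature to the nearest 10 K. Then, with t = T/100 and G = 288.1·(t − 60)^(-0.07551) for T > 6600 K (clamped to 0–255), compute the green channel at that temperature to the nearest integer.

M_in = 10⁶/5872 = 170.30; M_out = 170.30 + (-84) = 86.30.
T_out = 10⁶/86.30 = 11587.5 K → 11590 K; t = 115.9.
G = 288.1·(115.9 − 60)^(-0.07551) = 288.1·55.9^(-0.07551) = 288.1·0.73799 = 212.616.
Rounded: 213.

213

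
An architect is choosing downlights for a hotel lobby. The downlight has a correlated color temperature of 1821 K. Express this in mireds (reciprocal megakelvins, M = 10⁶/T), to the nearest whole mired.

M = 10⁶ / 1821 = 549.149 → 549 mireds.

549 mireds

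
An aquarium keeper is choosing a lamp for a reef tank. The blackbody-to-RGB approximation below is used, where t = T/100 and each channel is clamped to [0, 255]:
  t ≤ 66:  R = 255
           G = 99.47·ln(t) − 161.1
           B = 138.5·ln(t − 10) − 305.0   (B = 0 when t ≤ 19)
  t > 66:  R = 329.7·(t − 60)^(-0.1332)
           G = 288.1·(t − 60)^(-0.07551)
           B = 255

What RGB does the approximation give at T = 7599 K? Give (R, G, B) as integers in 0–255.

(228, 234, 255)

t = 7599/100 = 75.99; the t > 66 branch applies.
R = 329.7·(75.99 − 60)^(-0.1332) = 329.7·15.99^(-0.1332) = 329.7·0.69127 = 227.912.
G = 288.1·(75.99 − 60)^(-0.07551) = 288.1·15.99^(-0.07551) = 288.1·0.81114 = 233.690.
B = 255 by definition for t > 66.
Rounded: (228, 234, 255).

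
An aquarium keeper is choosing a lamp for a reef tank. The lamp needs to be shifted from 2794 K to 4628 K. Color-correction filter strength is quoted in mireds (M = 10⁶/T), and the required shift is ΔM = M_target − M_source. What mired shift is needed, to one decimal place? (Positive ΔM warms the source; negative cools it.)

-141.8 mireds

M_source = 10⁶/2794 = 357.910; M_target = 10⁶/4628 = 216.076.
ΔM = 216.076 − 357.910 = -141.834 → -141.8 mireds, a cooling shift.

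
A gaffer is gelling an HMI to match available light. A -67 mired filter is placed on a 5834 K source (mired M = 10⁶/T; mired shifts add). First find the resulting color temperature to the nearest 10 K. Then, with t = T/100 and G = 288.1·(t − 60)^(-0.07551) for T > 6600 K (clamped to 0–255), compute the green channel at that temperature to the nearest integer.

220

M_in = 10⁶/5834 = 171.41; M_out = 171.41 + (-67) = 104.41.
T_out = 10⁶/104.41 = 9577.7 K → 9580 K; t = 95.8.
G = 288.1·(95.8 − 60)^(-0.07551) = 288.1·35.8^(-0.07551) = 288.1·0.76325 = 219.892.
Rounded: 220.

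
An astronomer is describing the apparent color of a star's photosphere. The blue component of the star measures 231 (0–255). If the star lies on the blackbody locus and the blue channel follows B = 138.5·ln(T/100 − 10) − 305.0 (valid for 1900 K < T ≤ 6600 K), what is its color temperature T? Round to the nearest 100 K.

ln(t − 10) = (231 + 305.0) / 138.5 = 3.8700.
t − 10 = e^3.8700 = 47.944, so t = 57.944.
T = 100·t = 5794 K → 5800 K to the nearest 100 K.

5800 K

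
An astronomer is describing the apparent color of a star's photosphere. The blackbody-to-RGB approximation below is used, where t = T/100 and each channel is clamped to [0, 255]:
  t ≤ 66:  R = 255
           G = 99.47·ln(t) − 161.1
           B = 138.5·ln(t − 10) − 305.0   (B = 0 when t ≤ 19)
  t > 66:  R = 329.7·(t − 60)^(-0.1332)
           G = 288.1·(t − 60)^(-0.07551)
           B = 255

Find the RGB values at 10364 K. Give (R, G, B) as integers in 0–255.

t = 10364/100 = 103.64; the t > 66 branch applies.
R = 329.7·(103.64 − 60)^(-0.1332) = 329.7·43.64^(-0.1332) = 329.7·0.60474 = 199.382.
G = 288.1·(103.64 − 60)^(-0.07551) = 288.1·43.64^(-0.07551) = 288.1·0.75192 = 216.628.
B = 255 by definition for t > 66.
Rounded: (199, 217, 255).

(199, 217, 255)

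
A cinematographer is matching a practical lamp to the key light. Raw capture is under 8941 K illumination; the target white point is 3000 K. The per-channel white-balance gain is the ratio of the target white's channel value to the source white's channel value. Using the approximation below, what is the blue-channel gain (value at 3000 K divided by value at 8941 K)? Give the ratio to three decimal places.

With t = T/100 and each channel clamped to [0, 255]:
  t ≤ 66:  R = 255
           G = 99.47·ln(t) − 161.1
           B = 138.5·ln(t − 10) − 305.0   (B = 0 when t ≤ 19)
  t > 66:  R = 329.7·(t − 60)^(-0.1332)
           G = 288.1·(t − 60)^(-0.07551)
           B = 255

At 8941 K (t = 89.41):
  B = 255 by definition for t > 66.
At 3000 K (t = 30):
  B = 138.5·ln(30 − 10) − 305.0 = 138.5·ln 20 − 305.0 = 138.5·2.9957 − 305.0 = 109.909.
Gain = 109.909 / 255.000 = 0.4310 → 0.431.

0.431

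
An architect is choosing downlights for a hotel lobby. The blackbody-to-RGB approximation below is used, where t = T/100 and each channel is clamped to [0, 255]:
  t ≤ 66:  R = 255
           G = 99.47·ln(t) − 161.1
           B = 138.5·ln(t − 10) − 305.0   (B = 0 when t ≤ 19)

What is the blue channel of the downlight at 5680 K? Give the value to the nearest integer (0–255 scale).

228

t = 5680/100 = 56.8; the t ≤ 66 branch applies.
B = 138.5·ln(56.8 − 10) − 305.0 = 138.5·ln 46.8 − 305.0 = 138.5·3.8459 − 305.0 = 227.655.
Rounded: 228.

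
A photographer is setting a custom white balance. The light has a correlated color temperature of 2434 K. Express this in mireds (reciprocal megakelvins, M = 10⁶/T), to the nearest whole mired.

411 mireds

M = 10⁶ / 2434 = 410.846 → 411 mireds.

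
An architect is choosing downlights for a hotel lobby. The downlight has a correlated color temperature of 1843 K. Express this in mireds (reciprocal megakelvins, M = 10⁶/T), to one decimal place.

542.6 mireds

M = 10⁶ / 1843 = 542.594 → 542.6 mireds.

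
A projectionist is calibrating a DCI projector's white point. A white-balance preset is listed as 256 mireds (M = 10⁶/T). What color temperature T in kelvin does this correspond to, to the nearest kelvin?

3906 K

T = 10⁶ / 256 = 3906.25 K → 3906 K.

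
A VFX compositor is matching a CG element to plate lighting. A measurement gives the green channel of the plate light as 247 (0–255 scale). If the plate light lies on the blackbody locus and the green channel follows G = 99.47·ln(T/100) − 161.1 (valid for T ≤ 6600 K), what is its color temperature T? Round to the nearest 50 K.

ln t = (247 + 161.1) / 99.47 = 4.1027.
t = e^4.1027 = 60.506.
T = 100·t = 6051 K → 6050 K to the nearest 50 K.

6050 K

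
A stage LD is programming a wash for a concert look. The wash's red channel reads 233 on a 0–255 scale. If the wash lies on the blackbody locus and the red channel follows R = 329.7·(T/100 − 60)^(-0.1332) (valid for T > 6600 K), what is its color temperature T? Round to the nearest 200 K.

7400 K

(t − 60)^(-0.1332) = 233/329.7 = 0.70670.
t − 60 = 0.70670^(1/-0.1332) = 0.70670^(-7.508) = 13.547, so t = 73.547.
T = 100·t = 7355 K → 7400 K to the nearest 200 K.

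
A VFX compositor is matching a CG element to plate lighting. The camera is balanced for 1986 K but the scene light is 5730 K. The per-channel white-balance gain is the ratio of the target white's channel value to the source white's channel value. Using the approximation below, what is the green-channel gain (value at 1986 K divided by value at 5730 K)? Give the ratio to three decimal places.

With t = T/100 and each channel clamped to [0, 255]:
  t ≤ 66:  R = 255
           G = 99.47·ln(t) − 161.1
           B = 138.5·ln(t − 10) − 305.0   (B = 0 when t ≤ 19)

At 5730 K (t = 57.3):
  G = 99.47·ln 57.3 − 161.1 = 99.47·4.0483 − 161.1 = 241.584.
At 1986 K (t = 19.86):
  G = 99.47·ln 19.86 − 161.1 = 99.47·2.9887 − 161.1 = 136.187.
Gain = 136.187 / 241.584 = 0.5637 → 0.564.

0.564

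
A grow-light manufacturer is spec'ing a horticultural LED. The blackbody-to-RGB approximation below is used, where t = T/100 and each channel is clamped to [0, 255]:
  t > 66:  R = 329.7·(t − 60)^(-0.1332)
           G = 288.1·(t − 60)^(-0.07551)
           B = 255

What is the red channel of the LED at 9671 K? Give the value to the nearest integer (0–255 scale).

204

t = 9671/100 = 96.71; the t > 66 branch applies.
R = 329.7·(96.71 − 60)^(-0.1332) = 329.7·36.71^(-0.1332) = 329.7·0.61883 = 204.028.
Rounded: 204.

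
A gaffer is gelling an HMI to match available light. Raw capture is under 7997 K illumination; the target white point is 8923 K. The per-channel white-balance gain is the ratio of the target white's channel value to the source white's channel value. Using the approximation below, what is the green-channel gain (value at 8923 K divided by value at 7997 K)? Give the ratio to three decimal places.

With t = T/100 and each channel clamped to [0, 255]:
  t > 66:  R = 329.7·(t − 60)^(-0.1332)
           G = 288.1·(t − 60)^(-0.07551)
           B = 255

At 7997 K (t = 79.97):
  G = 288.1·(79.97 − 60)^(-0.07551) = 288.1·19.97^(-0.07551) = 288.1·0.79764 = 229.801.
At 8923 K (t = 89.23):
  G = 288.1·(89.23 − 60)^(-0.07551) = 288.1·29.23^(-0.07551) = 288.1·0.77502 = 223.284.
Gain = 223.284 / 229.801 = 0.9716 → 0.972.

0.972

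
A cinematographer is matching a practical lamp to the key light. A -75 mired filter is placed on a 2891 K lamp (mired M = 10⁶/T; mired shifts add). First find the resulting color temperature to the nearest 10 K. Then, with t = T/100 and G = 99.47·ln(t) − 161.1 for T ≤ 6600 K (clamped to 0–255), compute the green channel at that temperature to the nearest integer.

198

M_in = 10⁶/2891 = 345.90; M_out = 345.90 + (-75) = 270.90.
T_out = 10⁶/270.90 = 3691.4 K → 3690 K; t = 36.9.
G = 99.47·ln 36.9 − 161.1 = 99.47·3.6082 − 161.1 = 197.809.
Rounded: 198.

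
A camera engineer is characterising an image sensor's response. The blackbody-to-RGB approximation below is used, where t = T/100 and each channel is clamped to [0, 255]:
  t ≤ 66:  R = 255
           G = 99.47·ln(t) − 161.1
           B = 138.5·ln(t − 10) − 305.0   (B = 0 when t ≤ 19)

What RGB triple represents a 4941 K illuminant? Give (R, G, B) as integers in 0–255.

(255, 227, 204)

t = 4941/100 = 49.41; the t ≤ 66 branch applies.
R = 255 by definition for t ≤ 66.
G = 99.47·ln 49.41 − 161.1 = 99.47·3.9002 − 161.1 = 226.848.
B = 138.5·ln(49.41 − 10) − 305.0 = 138.5·ln 39.41 − 305.0 = 138.5·3.6740 − 305.0 = 203.852.
Rounded: (255, 227, 204).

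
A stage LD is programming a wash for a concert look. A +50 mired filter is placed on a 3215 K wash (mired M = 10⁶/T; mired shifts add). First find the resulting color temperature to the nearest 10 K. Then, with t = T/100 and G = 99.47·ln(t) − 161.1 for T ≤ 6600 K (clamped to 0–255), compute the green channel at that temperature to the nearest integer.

M_in = 10⁶/3215 = 311.04; M_out = 311.04 + (+50) = 361.04.
T_out = 10⁶/361.04 = 2769.8 K → 2770 K; t = 27.7.
G = 99.47·ln 27.7 − 161.1 = 99.47·3.3214 − 161.1 = 169.283.
Rounded: 169.

169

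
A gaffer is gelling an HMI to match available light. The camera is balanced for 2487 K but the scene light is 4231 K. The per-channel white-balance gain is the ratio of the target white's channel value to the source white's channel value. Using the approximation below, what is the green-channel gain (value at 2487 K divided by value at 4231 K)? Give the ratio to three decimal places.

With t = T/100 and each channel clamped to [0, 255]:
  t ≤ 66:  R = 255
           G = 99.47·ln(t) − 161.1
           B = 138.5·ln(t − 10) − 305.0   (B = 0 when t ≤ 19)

At 4231 K (t = 42.31):
  G = 99.47·ln 42.31 − 161.1 = 99.47·3.7450 − 161.1 = 211.417.
At 2487 K (t = 24.87):
  G = 99.47·ln 24.87 − 161.1 = 99.47·3.2137 − 161.1 = 158.563.
Gain = 158.563 / 211.417 = 0.7500 → 0.750.

0.750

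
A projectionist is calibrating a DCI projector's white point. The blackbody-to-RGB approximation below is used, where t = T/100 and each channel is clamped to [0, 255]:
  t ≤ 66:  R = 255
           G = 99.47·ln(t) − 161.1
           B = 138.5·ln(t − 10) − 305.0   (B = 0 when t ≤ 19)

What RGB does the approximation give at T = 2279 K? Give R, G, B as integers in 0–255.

R=255, G=150, B=48

t = 2279/100 = 22.79; the t ≤ 66 branch applies.
R = 255 by definition for t ≤ 66.
G = 99.47·ln 22.79 − 161.1 = 99.47·3.1263 − 161.1 = 149.875.
B = 138.5·ln(22.79 − 10) − 305.0 = 138.5·ln 12.79 − 305.0 = 138.5·2.5487 − 305.0 = 47.990.
Rounded: (255, 150, 48).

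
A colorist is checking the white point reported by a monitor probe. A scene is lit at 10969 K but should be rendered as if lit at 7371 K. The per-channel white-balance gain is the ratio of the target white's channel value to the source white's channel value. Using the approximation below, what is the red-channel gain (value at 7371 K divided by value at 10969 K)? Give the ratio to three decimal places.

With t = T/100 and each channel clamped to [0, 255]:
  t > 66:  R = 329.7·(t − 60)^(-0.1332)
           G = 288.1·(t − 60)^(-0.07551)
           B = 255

1.187

At 10969 K (t = 109.69):
  R = 329.7·(109.69 − 60)^(-0.1332) = 329.7·49.69^(-0.1332) = 329.7·0.59437 = 195.964.
At 7371 K (t = 73.71):
  R = 329.7·(73.71 − 60)^(-0.1332) = 329.7·13.71^(-0.1332) = 329.7·0.70558 = 232.630.
Gain = 232.630 / 195.964 = 1.1871 → 1.187.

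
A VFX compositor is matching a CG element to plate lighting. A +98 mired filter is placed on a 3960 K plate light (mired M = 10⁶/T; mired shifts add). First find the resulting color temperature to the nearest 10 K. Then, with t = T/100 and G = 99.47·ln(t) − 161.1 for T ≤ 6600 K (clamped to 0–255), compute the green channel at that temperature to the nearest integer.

172

M_in = 10⁶/3960 = 252.53; M_out = 252.53 + (+98) = 350.53.
T_out = 10⁶/350.53 = 2852.9 K → 2850 K; t = 28.5.
G = 99.47·ln 28.5 − 161.1 = 99.47·3.3499 − 161.1 = 172.115.
Rounded: 172.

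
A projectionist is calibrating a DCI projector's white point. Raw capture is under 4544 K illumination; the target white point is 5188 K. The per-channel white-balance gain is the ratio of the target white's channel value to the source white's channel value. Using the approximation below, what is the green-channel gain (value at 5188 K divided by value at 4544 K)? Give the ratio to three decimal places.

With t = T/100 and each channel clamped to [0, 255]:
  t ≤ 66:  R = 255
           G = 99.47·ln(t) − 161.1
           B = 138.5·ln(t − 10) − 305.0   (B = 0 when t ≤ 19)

1.060

At 4544 K (t = 45.44):
  G = 99.47·ln 45.44 − 161.1 = 99.47·3.8164 − 161.1 = 218.517.
At 5188 K (t = 51.88):
  G = 99.47·ln 51.88 − 161.1 = 99.47·3.9489 − 161.1 = 231.700.
Gain = 231.700 / 218.517 = 1.0603 → 1.060.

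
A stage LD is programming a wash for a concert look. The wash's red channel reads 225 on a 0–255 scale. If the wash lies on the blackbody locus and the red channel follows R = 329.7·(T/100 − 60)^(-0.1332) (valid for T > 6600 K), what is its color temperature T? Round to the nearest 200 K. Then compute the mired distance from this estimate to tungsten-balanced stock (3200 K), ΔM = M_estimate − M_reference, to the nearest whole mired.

(t − 60)^(-0.1332) = 225/329.7 = 0.68244.
t − 60 = 0.68244^(1/-0.1332) = 0.68244^(-7.508) = 17.610, so t = 77.610.
T = 100·t = 7761 K → 7800 K to the nearest 200 K.
M_estimate = 10⁶/7800 = 128.21; M_reference = 10⁶/3200 = 312.50.
ΔM = 128.21 − 312.50 = -184.29 → -184 mireds.

-184 mireds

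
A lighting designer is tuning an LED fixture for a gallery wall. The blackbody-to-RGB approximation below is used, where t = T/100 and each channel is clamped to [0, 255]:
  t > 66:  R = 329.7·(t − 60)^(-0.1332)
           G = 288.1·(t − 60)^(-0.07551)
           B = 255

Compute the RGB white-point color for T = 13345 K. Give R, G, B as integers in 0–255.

t = 13345/100 = 133.45; the t > 66 branch applies.
R = 329.7·(133.45 − 60)^(-0.1332) = 329.7·73.45^(-0.1332) = 329.7·0.56422 = 186.024.
G = 288.1·(133.45 − 60)^(-0.07551) = 288.1·73.45^(-0.07551) = 288.1·0.72293 = 208.277.
B = 255 by definition for t > 66.
Rounded: (186, 208, 255).

R=186, G=208, B=255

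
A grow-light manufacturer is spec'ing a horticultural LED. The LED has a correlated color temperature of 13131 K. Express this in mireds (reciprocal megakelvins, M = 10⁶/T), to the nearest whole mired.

M = 10⁶ / 13131 = 76.156 → 76 mireds.

76 mireds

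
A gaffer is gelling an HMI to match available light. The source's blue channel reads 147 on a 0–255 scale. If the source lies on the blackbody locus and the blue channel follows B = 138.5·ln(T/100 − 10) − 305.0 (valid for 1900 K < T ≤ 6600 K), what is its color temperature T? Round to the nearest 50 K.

3600 K

ln(t − 10) = (147 + 305.0) / 138.5 = 3.2635.
t − 10 = e^3.2635 = 26.142, so t = 36.142.
T = 100·t = 3614 K → 3600 K to the nearest 50 K.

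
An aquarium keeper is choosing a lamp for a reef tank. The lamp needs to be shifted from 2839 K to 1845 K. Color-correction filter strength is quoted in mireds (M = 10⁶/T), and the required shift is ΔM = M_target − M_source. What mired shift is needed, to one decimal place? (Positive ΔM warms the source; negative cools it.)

M_source = 10⁶/2839 = 352.237; M_target = 10⁶/1845 = 542.005.
ΔM = 542.005 − 352.237 = 189.769 → +189.8 mireds, a warming shift.

+189.8 mireds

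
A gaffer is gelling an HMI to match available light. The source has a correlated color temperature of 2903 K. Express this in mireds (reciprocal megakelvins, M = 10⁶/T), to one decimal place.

344.5 mireds

M = 10⁶ / 2903 = 344.471 → 344.5 mireds.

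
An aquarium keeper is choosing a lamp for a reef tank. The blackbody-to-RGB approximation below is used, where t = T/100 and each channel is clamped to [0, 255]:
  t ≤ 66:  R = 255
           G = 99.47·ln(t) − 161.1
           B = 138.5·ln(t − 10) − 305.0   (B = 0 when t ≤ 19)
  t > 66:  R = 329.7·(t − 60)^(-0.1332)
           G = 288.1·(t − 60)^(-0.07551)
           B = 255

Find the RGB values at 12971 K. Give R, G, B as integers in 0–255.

t = 12971/100 = 129.71; the t > 66 branch applies.
R = 329.7·(129.71 − 60)^(-0.1332) = 329.7·69.71^(-0.1332) = 329.7·0.56816 = 187.323.
G = 288.1·(129.71 − 60)^(-0.07551) = 288.1·69.71^(-0.07551) = 288.1·0.72579 = 209.101.
B = 255 by definition for t > 66.
Rounded: (187, 209, 255).

R=187, G=209, B=255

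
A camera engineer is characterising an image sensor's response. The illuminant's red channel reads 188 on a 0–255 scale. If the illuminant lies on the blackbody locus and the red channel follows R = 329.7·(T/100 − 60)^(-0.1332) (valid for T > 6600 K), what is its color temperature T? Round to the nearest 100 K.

(t − 60)^(-0.1332) = 188/329.7 = 0.57022.
t − 60 = 0.57022^(1/-0.1332) = 0.57022^(-7.508) = 67.848, so t = 127.848.
T = 100·t = 12785 K → 12800 K to the nearest 100 K.

12800 K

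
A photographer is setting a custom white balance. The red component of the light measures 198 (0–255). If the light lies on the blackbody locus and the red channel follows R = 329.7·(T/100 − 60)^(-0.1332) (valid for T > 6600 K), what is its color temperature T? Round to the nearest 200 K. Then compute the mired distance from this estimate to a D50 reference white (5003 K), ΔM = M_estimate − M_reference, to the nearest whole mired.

-106 mireds

(t − 60)^(-0.1332) = 198/329.7 = 0.60055.
t − 60 = 0.60055^(1/-0.1332) = 0.60055^(-7.508) = 45.980, so t = 105.980.
T = 100·t = 10598 K → 10600 K to the nearest 200 K.
M_estimate = 10⁶/10600 = 94.34; M_reference = 10⁶/5003 = 199.88.
ΔM = 94.34 − 199.88 = -105.54 → -106 mireds.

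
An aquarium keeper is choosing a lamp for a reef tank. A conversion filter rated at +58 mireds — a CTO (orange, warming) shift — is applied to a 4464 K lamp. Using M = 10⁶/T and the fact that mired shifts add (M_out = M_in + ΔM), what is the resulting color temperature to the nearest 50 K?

M_in = 10⁶/4464 = 224.01 mireds.
M_out = 224.01 + (+58) = 282.01 mireds.
T_out = 10⁶/282.01 = 3545.9 K → 3550 K.

3550 K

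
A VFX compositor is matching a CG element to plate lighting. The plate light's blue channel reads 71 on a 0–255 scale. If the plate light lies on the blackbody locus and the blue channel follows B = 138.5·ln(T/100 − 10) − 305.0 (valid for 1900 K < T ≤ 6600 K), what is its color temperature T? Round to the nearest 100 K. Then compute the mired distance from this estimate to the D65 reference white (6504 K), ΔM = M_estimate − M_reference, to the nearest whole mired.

ln(t − 10) = (71 + 305.0) / 138.5 = 2.7148.
t − 10 = e^2.7148 = 15.102, so t = 25.102.
T = 100·t = 2510 K → 2500 K to the nearest 100 K.
M_estimate = 10⁶/2500 = 400.00; M_reference = 10⁶/6504 = 153.75.
ΔM = 400.00 − 153.75 = 246.25 → +246 mireds.

+246 mireds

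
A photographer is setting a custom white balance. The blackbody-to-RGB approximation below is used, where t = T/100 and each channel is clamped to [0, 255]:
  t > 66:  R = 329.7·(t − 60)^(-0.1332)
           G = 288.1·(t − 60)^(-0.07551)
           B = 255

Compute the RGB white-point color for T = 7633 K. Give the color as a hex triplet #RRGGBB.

t = 7633/100 = 76.33; the t > 66 branch applies.
R = 329.7·(76.33 − 60)^(-0.1332) = 329.7·16.33^(-0.1332) = 329.7·0.68933 = 227.274.
G = 288.1·(76.33 − 60)^(-0.07551) = 288.1·16.33^(-0.07551) = 288.1·0.80986 = 233.319.
B = 255 by definition for t > 66.
Rounded: (227, 233, 255).
In hex: #E3E9FF.

#E3E9FF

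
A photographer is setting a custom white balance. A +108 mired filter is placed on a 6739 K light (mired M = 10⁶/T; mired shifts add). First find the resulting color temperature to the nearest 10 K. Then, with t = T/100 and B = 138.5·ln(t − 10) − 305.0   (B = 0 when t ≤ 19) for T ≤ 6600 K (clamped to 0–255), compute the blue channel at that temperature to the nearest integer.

161

M_in = 10⁶/6739 = 148.39; M_out = 148.39 + (+108) = 256.39.
T_out = 10⁶/256.39 = 3900.3 K → 3900 K; t = 39.
B = 138.5·ln(39 − 10) − 305.0 = 138.5·ln 29 − 305.0 = 138.5·3.3673 − 305.0 = 161.370.
Rounded: 161.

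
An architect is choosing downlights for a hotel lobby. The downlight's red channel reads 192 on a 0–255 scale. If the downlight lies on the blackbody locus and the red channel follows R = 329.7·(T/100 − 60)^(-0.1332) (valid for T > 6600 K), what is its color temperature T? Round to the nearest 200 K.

11800 K

(t − 60)^(-0.1332) = 192/329.7 = 0.58235.
t − 60 = 0.58235^(1/-0.1332) = 0.58235^(-7.508) = 57.929, so t = 117.929.
T = 100·t = 11793 K → 11800 K to the nearest 200 K.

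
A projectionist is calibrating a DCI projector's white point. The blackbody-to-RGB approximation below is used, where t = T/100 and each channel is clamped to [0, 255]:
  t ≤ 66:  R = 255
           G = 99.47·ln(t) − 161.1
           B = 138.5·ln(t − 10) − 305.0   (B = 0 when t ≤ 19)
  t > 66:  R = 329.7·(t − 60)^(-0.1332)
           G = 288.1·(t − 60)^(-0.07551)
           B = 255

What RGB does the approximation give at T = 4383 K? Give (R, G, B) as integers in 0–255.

(255, 215, 183)

t = 4383/100 = 43.83; the t ≤ 66 branch applies.
R = 255 by definition for t ≤ 66.
G = 99.47·ln 43.83 − 161.1 = 99.47·3.7803 − 161.1 = 214.928.
B = 138.5·ln(43.83 − 10) − 305.0 = 138.5·ln 33.83 − 305.0 = 138.5·3.5213 − 305.0 = 182.707.
Rounded: (255, 215, 183).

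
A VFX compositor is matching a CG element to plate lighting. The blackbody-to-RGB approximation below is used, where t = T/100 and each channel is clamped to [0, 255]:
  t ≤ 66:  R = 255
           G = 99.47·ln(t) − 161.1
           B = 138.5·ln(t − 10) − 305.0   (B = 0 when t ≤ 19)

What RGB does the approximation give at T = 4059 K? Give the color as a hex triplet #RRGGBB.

#FFCFA9

t = 4059/100 = 40.59; the t ≤ 66 branch applies.
R = 255 by definition for t ≤ 66.
G = 99.47·ln 40.59 − 161.1 = 99.47·3.7035 − 161.1 = 207.289.
B = 138.5·ln(40.59 − 10) − 305.0 = 138.5·ln 30.59 − 305.0 = 138.5·3.4207 − 305.0 = 168.763.
Rounded: (255, 207, 169).
In hex: #FFCFA9.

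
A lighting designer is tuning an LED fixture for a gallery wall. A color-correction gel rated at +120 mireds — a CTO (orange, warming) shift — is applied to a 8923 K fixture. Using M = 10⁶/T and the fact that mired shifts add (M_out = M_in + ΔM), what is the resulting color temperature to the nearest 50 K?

4300 K

M_in = 10⁶/8923 = 112.07 mireds.
M_out = 112.07 + (+120) = 232.07 mireds.
T_out = 10⁶/232.07 = 4309.0 K → 4300 K.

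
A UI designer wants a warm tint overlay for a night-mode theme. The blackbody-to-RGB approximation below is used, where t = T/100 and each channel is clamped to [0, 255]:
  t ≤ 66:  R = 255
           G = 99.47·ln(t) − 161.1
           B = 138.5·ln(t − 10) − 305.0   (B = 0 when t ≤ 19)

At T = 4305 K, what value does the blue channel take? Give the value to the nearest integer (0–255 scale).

179

t = 4305/100 = 43.05; the t ≤ 66 branch applies.
B = 138.5·ln(43.05 − 10) − 305.0 = 138.5·ln 33.05 − 305.0 = 138.5·3.4980 − 305.0 = 179.476.
Rounded: 179.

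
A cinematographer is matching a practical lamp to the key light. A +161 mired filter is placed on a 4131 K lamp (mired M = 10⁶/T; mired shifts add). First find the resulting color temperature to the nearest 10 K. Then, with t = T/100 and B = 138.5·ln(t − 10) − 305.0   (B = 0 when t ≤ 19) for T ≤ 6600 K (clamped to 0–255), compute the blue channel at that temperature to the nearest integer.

68

M_in = 10⁶/4131 = 242.07; M_out = 242.07 + (+161) = 403.07.
T_out = 10⁶/403.07 = 2480.9 K → 2480 K; t = 24.8.
B = 138.5·ln(24.8 − 10) − 305.0 = 138.5·ln 14.8 − 305.0 = 138.5·2.6946 − 305.0 = 68.206.
Rounded: 68.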